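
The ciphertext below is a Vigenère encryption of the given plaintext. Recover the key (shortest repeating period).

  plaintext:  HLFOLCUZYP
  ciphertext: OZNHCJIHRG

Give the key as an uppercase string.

HOITR

  i= 0: O-H =  7 → H
  i= 1: Z-L = 14 → O
  i= 2: N-F =  8 → I
  i= 3: H-O = 19 → T
  i= 4: C-L = 17 → R
  i= 5: J-C =  7 → H
  i= 6: I-U = 14 → O
  i= 7: H-Z =  8 → I
  i= 8: R-Y = 19 → T
  i= 9: G-P = 17 → R
  shifts repeat with period 5: HOITR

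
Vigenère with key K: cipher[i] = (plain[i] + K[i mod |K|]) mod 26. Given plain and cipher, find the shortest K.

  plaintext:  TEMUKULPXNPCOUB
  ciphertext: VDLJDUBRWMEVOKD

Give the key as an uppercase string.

CZZPTAQ

  i= 0: V-T =  2 → C
  i= 1: D-E = 25 → Z
  i= 2: L-M = 25 → Z
  i= 3: J-U = 15 → P
  i= 4: D-K = 19 → T
  i= 5: U-U =  0 → A
  i= 6: B-L = 16 → Q
  i= 7: R-P =  2 → C
  i= 8: W-X = 25 → Z
  i= 9: M-N = 25 → Z
  i=10: E-P = 15 → P
  i=11: V-C = 19 → T
  i=12: O-O =  0 → A
  i=13: K-U = 16 → Q
  i=14: D-B =  2 → C
  shifts repeat with period 7: CZZPTAQ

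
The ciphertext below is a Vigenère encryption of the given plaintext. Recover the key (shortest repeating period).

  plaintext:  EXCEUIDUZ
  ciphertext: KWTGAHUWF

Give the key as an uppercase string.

GZRC

  i= 0: K-E =  6 → G
  i= 1: W-X = 25 → Z
  i= 2: T-C = 17 → R
  i= 3: G-E =  2 → C
  i= 4: A-U =  6 → G
  i= 5: H-I = 25 → Z
  i= 6: U-D = 17 → R
  i= 7: W-U =  2 → C
  i= 8: F-Z =  6 → G
  shifts repeat with period 4: GZRC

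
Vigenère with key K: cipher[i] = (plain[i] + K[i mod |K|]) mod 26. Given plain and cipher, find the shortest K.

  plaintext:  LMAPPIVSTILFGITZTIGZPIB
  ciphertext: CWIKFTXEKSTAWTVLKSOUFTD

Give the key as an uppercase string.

  i= 0: C-L = 17 → R
  i= 1: W-M = 10 → K
  i= 2: I-A =  8 → I
  i= 3: K-P = 21 → V
  i= 4: F-P = 16 → Q
  i= 5: T-I = 11 → L
  i= 6: X-V =  2 → C
  i= 7: E-S = 12 → M
  i= 8: K-T = 17 → R
  i= 9: S-I = 10 → K
  i=10: T-L =  8 → I
  i=11: A-F = 21 → V
  i=12: W-G = 16 → Q
  i=13: T-I = 11 → L
  i=14: V-T =  2 → C
  i=15: L-Z = 12 → M
  i=16: K-T = 17 → R
  i=17: S-I = 10 → K
  i=18: O-G =  8 → I
  i=19: U-Z = 21 → V
  i=20: F-P = 16 → Q
  i=21: T-I = 11 → L
  i=22: D-B =  2 → C
  shifts repeat with period 8: RKIVQLCM

RKIVQLCM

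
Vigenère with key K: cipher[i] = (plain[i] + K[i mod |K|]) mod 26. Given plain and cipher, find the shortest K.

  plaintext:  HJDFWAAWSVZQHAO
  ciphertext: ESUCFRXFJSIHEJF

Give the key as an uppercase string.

  i= 0: E-H = 23 → X
  i= 1: S-J =  9 → J
  i= 2: U-D = 17 → R
  i= 3: C-F = 23 → X
  i= 4: F-W =  9 → J
  i= 5: R-A = 17 → R
  i= 6: X-A = 23 → X
  i= 7: F-W =  9 → J
  i= 8: J-S = 17 → R
  i= 9: S-V = 23 → X
  i=10: I-Z =  9 → J
  i=11: H-Q = 17 → R
  i=12: E-H = 23 → X
  i=13: J-A =  9 → J
  i=14: F-O = 17 → R
  shifts repeat with period 3: XJR

XJR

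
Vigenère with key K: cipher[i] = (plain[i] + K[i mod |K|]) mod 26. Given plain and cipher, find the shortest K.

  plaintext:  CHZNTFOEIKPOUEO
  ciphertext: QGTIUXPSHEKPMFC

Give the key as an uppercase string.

OZUVBSB

  i= 0: Q-C = 14 → O
  i= 1: G-H = 25 → Z
  i= 2: T-Z = 20 → U
  i= 3: I-N = 21 → V
  i= 4: U-T =  1 → B
  i= 5: X-F = 18 → S
  i= 6: P-O =  1 → B
  i= 7: S-E = 14 → O
  i= 8: H-I = 25 → Z
  i= 9: E-K = 20 → U
  i=10: K-P = 21 → V
  i=11: P-O =  1 → B
  i=12: M-U = 18 → S
  i=13: F-E =  1 → B
  i=14: C-O = 14 → O
  shifts repeat with period 7: OZUVBSB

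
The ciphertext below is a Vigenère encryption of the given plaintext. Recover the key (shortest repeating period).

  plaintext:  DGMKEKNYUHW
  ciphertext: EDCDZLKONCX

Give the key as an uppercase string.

BXQTV

  i= 0: E-D =  1 → B
  i= 1: D-G = 23 → X
  i= 2: C-M = 16 → Q
  i= 3: D-K = 19 → T
  i= 4: Z-E = 21 → V
  i= 5: L-K =  1 → B
  i= 6: K-N = 23 → X
  i= 7: O-Y = 16 → Q
  i= 8: N-U = 19 → T
  i= 9: C-H = 21 → V
  i=10: X-W =  1 → B
  shifts repeat with period 5: BXQTV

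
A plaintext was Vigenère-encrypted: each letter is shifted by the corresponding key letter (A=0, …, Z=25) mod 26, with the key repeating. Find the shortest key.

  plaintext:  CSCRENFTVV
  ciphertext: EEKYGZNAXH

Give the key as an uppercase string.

  i= 0: E-C =  2 → C
  i= 1: E-S = 12 → M
  i= 2: K-C =  8 → I
  i= 3: Y-R =  7 → H
  i= 4: G-E =  2 → C
  i= 5: Z-N = 12 → M
  i= 6: N-F =  8 → I
  i= 7: A-T =  7 → H
  i= 8: X-V =  2 → C
  i= 9: H-V = 12 → M
  shifts repeat with period 4: CMIH

CMIH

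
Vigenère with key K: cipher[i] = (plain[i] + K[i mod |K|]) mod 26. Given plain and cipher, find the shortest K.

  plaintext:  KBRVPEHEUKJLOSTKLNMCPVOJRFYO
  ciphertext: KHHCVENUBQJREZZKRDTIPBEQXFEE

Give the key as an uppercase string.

  i= 0: K-K =  0 → A
  i= 1: H-B =  6 → G
  i= 2: H-R = 16 → Q
  i= 3: C-V =  7 → H
  i= 4: V-P =  6 → G
  i= 5: E-E =  0 → A
  i= 6: N-H =  6 → G
  i= 7: U-E = 16 → Q
  i= 8: B-U =  7 → H
  i= 9: Q-K =  6 → G
  i=10: J-J =  0 → A
  i=11: R-L =  6 → G
  i=12: E-O = 16 → Q
  i=13: Z-S =  7 → H
  i=14: Z-T =  6 → G
  i=15: K-K =  0 → A
  i=16: R-L =  6 → G
  i=17: D-N = 16 → Q
  i=18: T-M =  7 → H
  i=19: I-C =  6 → G
  i=20: P-P =  0 → A
  i=21: B-V =  6 → G
  i=22: E-O = 16 → Q
  i=23: Q-J =  7 → H
  i=24: X-R =  6 → G
  i=25: F-F =  0 → A
  i=26: E-Y =  6 → G
  i=27: E-O = 16 → Q
  shifts repeat with period 5: AGQHG

AGQHG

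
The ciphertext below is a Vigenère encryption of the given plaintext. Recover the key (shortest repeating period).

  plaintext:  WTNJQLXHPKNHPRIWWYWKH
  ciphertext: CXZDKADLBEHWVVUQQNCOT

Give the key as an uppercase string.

GEMUUP

  i= 0: C-W =  6 → G
  i= 1: X-T =  4 → E
  i= 2: Z-N = 12 → M
  i= 3: D-J = 20 → U
  i= 4: K-Q = 20 → U
  i= 5: A-L = 15 → P
  i= 6: D-X =  6 → G
  i= 7: L-H =  4 → E
  i= 8: B-P = 12 → M
  i= 9: E-K = 20 → U
  i=10: H-N = 20 → U
  i=11: W-H = 15 → P
  i=12: V-P =  6 → G
  i=13: V-R =  4 → E
  i=14: U-I = 12 → M
  i=15: Q-W = 20 → U
  i=16: Q-W = 20 → U
  i=17: N-Y = 15 → P
  i=18: C-W =  6 → G
  i=19: O-K =  4 → E
  i=20: T-H = 12 → M
  shifts repeat with period 6: GEMUUP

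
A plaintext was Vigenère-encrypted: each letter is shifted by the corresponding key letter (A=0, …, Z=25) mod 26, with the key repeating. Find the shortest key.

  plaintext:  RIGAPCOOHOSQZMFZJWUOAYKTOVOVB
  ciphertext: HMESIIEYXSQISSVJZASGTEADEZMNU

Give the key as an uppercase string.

  i= 0: H-R = 16 → Q
  i= 1: M-I =  4 → E
  i= 2: E-G = 24 → Y
  i= 3: S-A = 18 → S
  i= 4: I-P = 19 → T
  i= 5: I-C =  6 → G
  i= 6: E-O = 16 → Q
  i= 7: Y-O = 10 → K
  i= 8: X-H = 16 → Q
  i= 9: S-O =  4 → E
  i=10: Q-S = 24 → Y
  i=11: I-Q = 18 → S
  i=12: S-Z = 19 → T
  i=13: S-M =  6 → G
  i=14: V-F = 16 → Q
  i=15: J-Z = 10 → K
  i=16: Z-J = 16 → Q
  i=17: A-W =  4 → E
  i=18: S-U = 24 → Y
  i=19: G-O = 18 → S
  i=20: T-A = 19 → T
  i=21: E-Y =  6 → G
  i=22: A-K = 16 → Q
  i=23: D-T = 10 → K
  i=24: E-O = 16 → Q
  i=25: Z-V =  4 → E
  i=26: M-O = 24 → Y
  i=27: N-V = 18 → S
  i=28: U-B = 19 → T
  shifts repeat with period 8: QEYSTGQK

QEYSTGQK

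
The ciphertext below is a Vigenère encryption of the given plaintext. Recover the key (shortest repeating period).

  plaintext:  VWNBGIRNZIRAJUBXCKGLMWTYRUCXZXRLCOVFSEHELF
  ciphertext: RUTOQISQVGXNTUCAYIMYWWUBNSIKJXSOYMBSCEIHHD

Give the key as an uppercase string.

  i= 0: R-V = 22 → W
  i= 1: U-W = 24 → Y
  i= 2: T-N =  6 → G
  i= 3: O-B = 13 → N
  i= 4: Q-G = 10 → K
  i= 5: I-I =  0 → A
  i= 6: S-R =  1 → B
  i= 7: Q-N =  3 → D
  i= 8: V-Z = 22 → W
  i= 9: G-I = 24 → Y
  i=10: X-R =  6 → G
  i=11: N-A = 13 → N
  i=12: T-J = 10 → K
  i=13: U-U =  0 → A
  i=14: C-B =  1 → B
  i=15: A-X =  3 → D
  i=16: Y-C = 22 → W
  i=17: I-K = 24 → Y
  i=18: M-G =  6 → G
  i=19: Y-L = 13 → N
  i=20: W-M = 10 → K
  i=21: W-W =  0 → A
  i=22: U-T =  1 → B
  i=23: B-Y =  3 → D
  i=24: N-R = 22 → W
  i=25: S-U = 24 → Y
  i=26: I-C =  6 → G
  i=27: K-X = 13 → N
  i=28: J-Z = 10 → K
  i=29: X-X =  0 → A
  i=30: S-R =  1 → B
  i=31: O-L =  3 → D
  i=32: Y-C = 22 → W
  i=33: M-O = 24 → Y
  i=34: B-V =  6 → G
  i=35: S-F = 13 → N
  i=36: C-S = 10 → K
  i=37: E-E =  0 → A
  i=38: I-H =  1 → B
  i=39: H-E =  3 → D
  i=40: H-L = 22 → W
  i=41: D-F = 24 → Y
  shifts repeat with period 8: WYGNKABD

WYGNKABD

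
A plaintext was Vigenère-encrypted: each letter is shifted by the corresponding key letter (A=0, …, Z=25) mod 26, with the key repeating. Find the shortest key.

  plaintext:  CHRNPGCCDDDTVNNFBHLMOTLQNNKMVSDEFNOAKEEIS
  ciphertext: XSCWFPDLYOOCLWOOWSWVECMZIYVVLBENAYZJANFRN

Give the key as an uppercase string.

VLLJQJBJ

  i= 0: X-C = 21 → V
  i= 1: S-H = 11 → L
  i= 2: C-R = 11 → L
  i= 3: W-N =  9 → J
  i= 4: F-P = 16 → Q
  i= 5: P-G =  9 → J
  i= 6: D-C =  1 → B
  i= 7: L-C =  9 → J
  i= 8: Y-D = 21 → V
  i= 9: O-D = 11 → L
  i=10: O-D = 11 → L
  i=11: C-T =  9 → J
  i=12: L-V = 16 → Q
  i=13: W-N =  9 → J
  i=14: O-N =  1 → B
  i=15: O-F =  9 → J
  i=16: W-B = 21 → V
  i=17: S-H = 11 → L
  i=18: W-L = 11 → L
  i=19: V-M =  9 → J
  i=20: E-O = 16 → Q
  i=21: C-T =  9 → J
  i=22: M-L =  1 → B
  i=23: Z-Q =  9 → J
  i=24: I-N = 21 → V
  i=25: Y-N = 11 → L
  i=26: V-K = 11 → L
  i=27: V-M =  9 → J
  i=28: L-V = 16 → Q
  i=29: B-S =  9 → J
  i=30: E-D =  1 → B
  i=31: N-E =  9 → J
  i=32: A-F = 21 → V
  i=33: Y-N = 11 → L
  i=34: Z-O = 11 → L
  i=35: J-A =  9 → J
  i=36: A-K = 16 → Q
  i=37: N-E =  9 → J
  i=38: F-E =  1 → B
  i=39: R-I =  9 → J
  i=40: N-S = 21 → V
  shifts repeat with period 8: VLLJQJBJ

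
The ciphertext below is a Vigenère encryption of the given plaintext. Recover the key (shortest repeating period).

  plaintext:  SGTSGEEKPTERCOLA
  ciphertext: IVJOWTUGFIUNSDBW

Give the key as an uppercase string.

  i= 0: I-S = 16 → Q
  i= 1: V-G = 15 → P
  i= 2: J-T = 16 → Q
  i= 3: O-S = 22 → W
  i= 4: W-G = 16 → Q
  i= 5: T-E = 15 → P
  i= 6: U-E = 16 → Q
  i= 7: G-K = 22 → W
  i= 8: F-P = 16 → Q
  i= 9: I-T = 15 → P
  i=10: U-E = 16 → Q
  i=11: N-R = 22 → W
  i=12: S-C = 16 → Q
  i=13: D-O = 15 → P
  i=14: B-L = 16 → Q
  i=15: W-A = 22 → W
  shifts repeat with period 4: QPQW

QPQW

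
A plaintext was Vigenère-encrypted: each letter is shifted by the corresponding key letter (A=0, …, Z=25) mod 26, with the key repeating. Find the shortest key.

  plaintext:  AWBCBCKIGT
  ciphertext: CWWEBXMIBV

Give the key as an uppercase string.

CAV

  i= 0: C-A =  2 → C
  i= 1: W-W =  0 → A
  i= 2: W-B = 21 → V
  i= 3: E-C =  2 → C
  i= 4: B-B =  0 → A
  i= 5: X-C = 21 → V
  i= 6: M-K =  2 → C
  i= 7: I-I =  0 → A
  i= 8: B-G = 21 → V
  i= 9: V-T =  2 → C
  shifts repeat with period 3: CAV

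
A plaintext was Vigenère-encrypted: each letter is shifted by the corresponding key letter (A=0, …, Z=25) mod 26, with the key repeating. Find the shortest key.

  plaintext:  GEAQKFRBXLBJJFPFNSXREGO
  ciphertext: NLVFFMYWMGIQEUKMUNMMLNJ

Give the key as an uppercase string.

HHVPV

  i= 0: N-G =  7 → H
  i= 1: L-E =  7 → H
  i= 2: V-A = 21 → V
  i= 3: F-Q = 15 → P
  i= 4: F-K = 21 → V
  i= 5: M-F =  7 → H
  i= 6: Y-R =  7 → H
  i= 7: W-B = 21 → V
  i= 8: M-X = 15 → P
  i= 9: G-L = 21 → V
  i=10: I-B =  7 → H
  i=11: Q-J =  7 → H
  i=12: E-J = 21 → V
  i=13: U-F = 15 → P
  i=14: K-P = 21 → V
  i=15: M-F =  7 → H
  i=16: U-N =  7 → H
  i=17: N-S = 21 → V
  i=18: M-X = 15 → P
  i=19: M-R = 21 → V
  i=20: L-E =  7 → H
  i=21: N-G =  7 → H
  i=22: J-O = 21 → V
  shifts repeat with period 5: HHVPV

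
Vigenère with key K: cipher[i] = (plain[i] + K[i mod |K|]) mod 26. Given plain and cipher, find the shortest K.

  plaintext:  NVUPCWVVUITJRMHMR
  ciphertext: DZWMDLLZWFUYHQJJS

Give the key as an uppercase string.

QECXBP

  i= 0: D-N = 16 → Q
  i= 1: Z-V =  4 → E
  i= 2: W-U =  2 → C
  i= 3: M-P = 23 → X
  i= 4: D-C =  1 → B
  i= 5: L-W = 15 → P
  i= 6: L-V = 16 → Q
  i= 7: Z-V =  4 → E
  i= 8: W-U =  2 → C
  i= 9: F-I = 23 → X
  i=10: U-T =  1 → B
  i=11: Y-J = 15 → P
  i=12: H-R = 16 → Q
  i=13: Q-M =  4 → E
  i=14: J-H =  2 → C
  i=15: J-M = 23 → X
  i=16: S-R =  1 → B
  shifts repeat with period 6: QECXBP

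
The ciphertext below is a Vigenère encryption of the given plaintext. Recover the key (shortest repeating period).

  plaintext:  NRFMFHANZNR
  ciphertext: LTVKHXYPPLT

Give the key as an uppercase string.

  i= 0: L-N = 24 → Y
  i= 1: T-R =  2 → C
  i= 2: V-F = 16 → Q
  i= 3: K-M = 24 → Y
  i= 4: H-F =  2 → C
  i= 5: X-H = 16 → Q
  i= 6: Y-A = 24 → Y
  i= 7: P-N =  2 → C
  i= 8: P-Z = 16 → Q
  i= 9: L-N = 24 → Y
  i=10: T-R =  2 → C
  shifts repeat with period 3: YCQ

YCQ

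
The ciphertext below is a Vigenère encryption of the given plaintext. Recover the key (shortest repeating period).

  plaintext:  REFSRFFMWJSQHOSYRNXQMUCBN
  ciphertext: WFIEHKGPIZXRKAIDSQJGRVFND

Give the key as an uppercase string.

  i= 0: W-R =  5 → F
  i= 1: F-E =  1 → B
  i= 2: I-F =  3 → D
  i= 3: E-S = 12 → M
  i= 4: H-R = 16 → Q
  i= 5: K-F =  5 → F
  i= 6: G-F =  1 → B
  i= 7: P-M =  3 → D
  i= 8: I-W = 12 → M
  i= 9: Z-J = 16 → Q
  i=10: X-S =  5 → F
  i=11: R-Q =  1 → B
  i=12: K-H =  3 → D
  i=13: A-O = 12 → M
  i=14: I-S = 16 → Q
  i=15: D-Y =  5 → F
  i=16: S-R =  1 → B
  i=17: Q-N =  3 → D
  i=18: J-X = 12 → M
  i=19: G-Q = 16 → Q
  i=20: R-M =  5 → F
  i=21: V-U =  1 → B
  i=22: F-C =  3 → D
  i=23: N-B = 12 → M
  i=24: D-N = 16 → Q
  shifts repeat with period 5: FBDMQ

FBDMQ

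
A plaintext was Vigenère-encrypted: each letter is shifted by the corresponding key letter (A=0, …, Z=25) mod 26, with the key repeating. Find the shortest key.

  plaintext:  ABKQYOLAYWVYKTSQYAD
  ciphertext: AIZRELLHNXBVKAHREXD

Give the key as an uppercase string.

  i= 0: A-A =  0 → A
  i= 1: I-B =  7 → H
  i= 2: Z-K = 15 → P
  i= 3: R-Q =  1 → B
  i= 4: E-Y =  6 → G
  i= 5: L-O = 23 → X
  i= 6: L-L =  0 → A
  i= 7: H-A =  7 → H
  i= 8: N-Y = 15 → P
  i= 9: X-W =  1 → B
  i=10: B-V =  6 → G
  i=11: V-Y = 23 → X
  i=12: K-K =  0 → A
  i=13: A-T =  7 → H
  i=14: H-S = 15 → P
  i=15: R-Q =  1 → B
  i=16: E-Y =  6 → G
  i=17: X-A = 23 → X
  i=18: D-D =  0 → A
  shifts repeat with period 6: AHPBGX

AHPBGX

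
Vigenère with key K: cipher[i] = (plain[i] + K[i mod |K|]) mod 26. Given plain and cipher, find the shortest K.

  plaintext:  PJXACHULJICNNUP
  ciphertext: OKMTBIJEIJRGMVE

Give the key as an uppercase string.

ZBPT

  i= 0: O-P = 25 → Z
  i= 1: K-J =  1 → B
  i= 2: M-X = 15 → P
  i= 3: T-A = 19 → T
  i= 4: B-C = 25 → Z
  i= 5: I-H =  1 → B
  i= 6: J-U = 15 → P
  i= 7: E-L = 19 → T
  i= 8: I-J = 25 → Z
  i= 9: J-I =  1 → B
  i=10: R-C = 15 → P
  i=11: G-N = 19 → T
  i=12: M-N = 25 → Z
  i=13: V-U =  1 → B
  i=14: E-P = 15 → P
  shifts repeat with period 4: ZBPT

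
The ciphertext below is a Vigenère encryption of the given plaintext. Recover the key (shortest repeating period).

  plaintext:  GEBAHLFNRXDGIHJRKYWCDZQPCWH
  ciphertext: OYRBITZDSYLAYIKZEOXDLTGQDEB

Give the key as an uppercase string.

  i= 0: O-G =  8 → I
  i= 1: Y-E = 20 → U
  i= 2: R-B = 16 → Q
  i= 3: B-A =  1 → B
  i= 4: I-H =  1 → B
  i= 5: T-L =  8 → I
  i= 6: Z-F = 20 → U
  i= 7: D-N = 16 → Q
  i= 8: S-R =  1 → B
  i= 9: Y-X =  1 → B
  i=10: L-D =  8 → I
  i=11: A-G = 20 → U
  i=12: Y-I = 16 → Q
  i=13: I-H =  1 → B
  i=14: K-J =  1 → B
  i=15: Z-R =  8 → I
  i=16: E-K = 20 → U
  i=17: O-Y = 16 → Q
  i=18: X-W =  1 → B
  i=19: D-C =  1 → B
  i=20: L-D =  8 → I
  i=21: T-Z = 20 → U
  i=22: G-Q = 16 → Q
  i=23: Q-P =  1 → B
  i=24: D-C =  1 → B
  i=25: E-W =  8 → I
  i=26: B-H = 20 → U
  shifts repeat with period 5: IUQBB

IUQBB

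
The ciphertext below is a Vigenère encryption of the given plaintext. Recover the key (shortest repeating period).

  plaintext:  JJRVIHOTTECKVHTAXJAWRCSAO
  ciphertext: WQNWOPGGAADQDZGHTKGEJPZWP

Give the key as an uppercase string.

NHWBGIS

  i= 0: W-J = 13 → N
  i= 1: Q-J =  7 → H
  i= 2: N-R = 22 → W
  i= 3: W-V =  1 → B
  i= 4: O-I =  6 → G
  i= 5: P-H =  8 → I
  i= 6: G-O = 18 → S
  i= 7: G-T = 13 → N
  i= 8: A-T =  7 → H
  i= 9: A-E = 22 → W
  i=10: D-C =  1 → B
  i=11: Q-K =  6 → G
  i=12: D-V =  8 → I
  i=13: Z-H = 18 → S
  i=14: G-T = 13 → N
  i=15: H-A =  7 → H
  i=16: T-X = 22 → W
  i=17: K-J =  1 → B
  i=18: G-A =  6 → G
  i=19: E-W =  8 → I
  i=20: J-R = 18 → S
  i=21: P-C = 13 → N
  i=22: Z-S =  7 → H
  i=23: W-A = 22 → W
  i=24: P-O =  1 → B
  shifts repeat with period 7: NHWBGIS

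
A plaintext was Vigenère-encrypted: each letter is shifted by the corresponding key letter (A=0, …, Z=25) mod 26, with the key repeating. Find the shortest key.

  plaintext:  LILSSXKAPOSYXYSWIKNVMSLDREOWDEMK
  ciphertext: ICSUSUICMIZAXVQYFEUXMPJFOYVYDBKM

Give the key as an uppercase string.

  i= 0: I-L = 23 → X
  i= 1: C-I = 20 → U
  i= 2: S-L =  7 → H
  i= 3: U-S =  2 → C
  i= 4: S-S =  0 → A
  i= 5: U-X = 23 → X
  i= 6: I-K = 24 → Y
  i= 7: C-A =  2 → C
  i= 8: M-P = 23 → X
  i= 9: I-O = 20 → U
  i=10: Z-S =  7 → H
  i=11: A-Y =  2 → C
  i=12: X-X =  0 → A
  i=13: V-Y = 23 → X
  i=14: Q-S = 24 → Y
  i=15: Y-W =  2 → C
  i=16: F-I = 23 → X
  i=17: E-K = 20 → U
  i=18: U-N =  7 → H
  i=19: X-V =  2 → C
  i=20: M-M =  0 → A
  i=21: P-S = 23 → X
  i=22: J-L = 24 → Y
  i=23: F-D =  2 → C
  i=24: O-R = 23 → X
  i=25: Y-E = 20 → U
  i=26: V-O =  7 → H
  i=27: Y-W =  2 → C
  i=28: D-D =  0 → A
  i=29: B-E = 23 → X
  i=30: K-M = 24 → Y
  i=31: M-K =  2 → C
  shifts repeat with period 8: XUHCAXYC

XUHCAXYC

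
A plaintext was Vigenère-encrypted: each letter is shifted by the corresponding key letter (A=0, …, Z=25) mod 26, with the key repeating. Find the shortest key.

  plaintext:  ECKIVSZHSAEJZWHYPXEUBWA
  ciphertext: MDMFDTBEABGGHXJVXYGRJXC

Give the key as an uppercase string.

IBCX

  i= 0: M-E =  8 → I
  i= 1: D-C =  1 → B
  i= 2: M-K =  2 → C
  i= 3: F-I = 23 → X
  i= 4: D-V =  8 → I
  i= 5: T-S =  1 → B
  i= 6: B-Z =  2 → C
  i= 7: E-H = 23 → X
  i= 8: A-S =  8 → I
  i= 9: B-A =  1 → B
  i=10: G-E =  2 → C
  i=11: G-J = 23 → X
  i=12: H-Z =  8 → I
  i=13: X-W =  1 → B
  i=14: J-H =  2 → C
  i=15: V-Y = 23 → X
  i=16: X-P =  8 → I
  i=17: Y-X =  1 → B
  i=18: G-E =  2 → C
  i=19: R-U = 23 → X
  i=20: J-B =  8 → I
  i=21: X-W =  1 → B
  i=22: C-A =  2 → C
  shifts repeat with period 4: IBCX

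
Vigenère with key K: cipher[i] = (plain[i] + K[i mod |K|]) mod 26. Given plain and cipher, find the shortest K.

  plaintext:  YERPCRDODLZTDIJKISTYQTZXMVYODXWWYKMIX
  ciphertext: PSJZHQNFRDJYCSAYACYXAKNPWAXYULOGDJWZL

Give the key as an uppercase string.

  i= 0: P-Y = 17 → R
  i= 1: S-E = 14 → O
  i= 2: J-R = 18 → S
  i= 3: Z-P = 10 → K
  i= 4: H-C =  5 → F
  i= 5: Q-R = 25 → Z
  i= 6: N-D = 10 → K
  i= 7: F-O = 17 → R
  i= 8: R-D = 14 → O
  i= 9: D-L = 18 → S
  i=10: J-Z = 10 → K
  i=11: Y-T =  5 → F
  i=12: C-D = 25 → Z
  i=13: S-I = 10 → K
  i=14: A-J = 17 → R
  i=15: Y-K = 14 → O
  i=16: A-I = 18 → S
  i=17: C-S = 10 → K
  i=18: Y-T =  5 → F
  i=19: X-Y = 25 → Z
  i=20: A-Q = 10 → K
  i=21: K-T = 17 → R
  i=22: N-Z = 14 → O
  i=23: P-X = 18 → S
  i=24: W-M = 10 → K
  i=25: A-V =  5 → F
  i=26: X-Y = 25 → Z
  i=27: Y-O = 10 → K
  i=28: U-D = 17 → R
  i=29: L-X = 14 → O
  i=30: O-W = 18 → S
  i=31: G-W = 10 → K
  i=32: D-Y =  5 → F
  i=33: J-K = 25 → Z
  i=34: W-M = 10 → K
  i=35: Z-I = 17 → R
  i=36: L-X = 14 → O
  shifts repeat with period 7: ROSKFZK

ROSKFZK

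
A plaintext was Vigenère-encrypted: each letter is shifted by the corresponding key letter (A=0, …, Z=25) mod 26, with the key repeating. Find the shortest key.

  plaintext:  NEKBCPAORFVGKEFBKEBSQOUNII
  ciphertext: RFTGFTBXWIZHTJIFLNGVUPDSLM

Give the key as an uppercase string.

EBJFD

  i= 0: R-N =  4 → E
  i= 1: F-E =  1 → B
  i= 2: T-K =  9 → J
  i= 3: G-B =  5 → F
  i= 4: F-C =  3 → D
  i= 5: T-P =  4 → E
  i= 6: B-A =  1 → B
  i= 7: X-O =  9 → J
  i= 8: W-R =  5 → F
  i= 9: I-F =  3 → D
  i=10: Z-V =  4 → E
  i=11: H-G =  1 → B
  i=12: T-K =  9 → J
  i=13: J-E =  5 → F
  i=14: I-F =  3 → D
  i=15: F-B =  4 → E
  i=16: L-K =  1 → B
  i=17: N-E =  9 → J
  i=18: G-B =  5 → F
  i=19: V-S =  3 → D
  i=20: U-Q =  4 → E
  i=21: P-O =  1 → B
  i=22: D-U =  9 → J
  i=23: S-N =  5 → F
  i=24: L-I =  3 → D
  i=25: M-I =  4 → E
  shifts repeat with period 5: EBJFD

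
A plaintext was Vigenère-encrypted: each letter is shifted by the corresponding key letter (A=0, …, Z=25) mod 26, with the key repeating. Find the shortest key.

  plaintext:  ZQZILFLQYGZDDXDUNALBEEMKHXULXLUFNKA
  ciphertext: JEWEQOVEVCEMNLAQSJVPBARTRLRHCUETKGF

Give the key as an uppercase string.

  i= 0: J-Z = 10 → K
  i= 1: E-Q = 14 → O
  i= 2: W-Z = 23 → X
  i= 3: E-I = 22 → W
  i= 4: Q-L =  5 → F
  i= 5: O-F =  9 → J
  i= 6: V-L = 10 → K
  i= 7: E-Q = 14 → O
  i= 8: V-Y = 23 → X
  i= 9: C-G = 22 → W
  i=10: E-Z =  5 → F
  i=11: M-D =  9 → J
  i=12: N-D = 10 → K
  i=13: L-X = 14 → O
  i=14: A-D = 23 → X
  i=15: Q-U = 22 → W
  i=16: S-N =  5 → F
  i=17: J-A =  9 → J
  i=18: V-L = 10 → K
  i=19: P-B = 14 → O
  i=20: B-E = 23 → X
  i=21: A-E = 22 → W
  i=22: R-M =  5 → F
  i=23: T-K =  9 → J
  i=24: R-H = 10 → K
  i=25: L-X = 14 → O
  i=26: R-U = 23 → X
  i=27: H-L = 22 → W
  i=28: C-X =  5 → F
  i=29: U-L =  9 → J
  i=30: E-U = 10 → K
  i=31: T-F = 14 → O
  i=32: K-N = 23 → X
  i=33: G-K = 22 → W
  i=34: F-A =  5 → F
  shifts repeat with period 6: KOXWFJ

KOXWFJ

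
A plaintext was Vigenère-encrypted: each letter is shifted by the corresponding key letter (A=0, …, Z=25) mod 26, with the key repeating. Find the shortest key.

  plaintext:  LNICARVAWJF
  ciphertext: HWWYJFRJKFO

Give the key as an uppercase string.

WJO

  i= 0: H-L = 22 → W
  i= 1: W-N =  9 → J
  i= 2: W-I = 14 → O
  i= 3: Y-C = 22 → W
  i= 4: J-A =  9 → J
  i= 5: F-R = 14 → O
  i= 6: R-V = 22 → W
  i= 7: J-A =  9 → J
  i= 8: K-W = 14 → O
  i= 9: F-J = 22 → W
  i=10: O-F =  9 → J
  shifts repeat with period 3: WJO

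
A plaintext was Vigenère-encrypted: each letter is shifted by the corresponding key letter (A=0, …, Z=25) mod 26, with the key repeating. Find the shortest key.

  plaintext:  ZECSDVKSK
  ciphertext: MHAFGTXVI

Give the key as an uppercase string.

  i= 0: M-Z = 13 → N
  i= 1: H-E =  3 → D
  i= 2: A-C = 24 → Y
  i= 3: F-S = 13 → N
  i= 4: G-D =  3 → D
  i= 5: T-V = 24 → Y
  i= 6: X-K = 13 → N
  i= 7: V-S =  3 → D
  i= 8: I-K = 24 → Y
  shifts repeat with period 3: NDY

NDY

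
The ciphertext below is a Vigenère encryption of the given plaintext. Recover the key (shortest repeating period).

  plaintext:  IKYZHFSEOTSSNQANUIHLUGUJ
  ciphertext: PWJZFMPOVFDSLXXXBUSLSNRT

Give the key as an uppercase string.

HMLAYHXK

  i= 0: P-I =  7 → H
  i= 1: W-K = 12 → M
  i= 2: J-Y = 11 → L
  i= 3: Z-Z =  0 → A
  i= 4: F-H = 24 → Y
  i= 5: M-F =  7 → H
  i= 6: P-S = 23 → X
  i= 7: O-E = 10 → K
  i= 8: V-O =  7 → H
  i= 9: F-T = 12 → M
  i=10: D-S = 11 → L
  i=11: S-S =  0 → A
  i=12: L-N = 24 → Y
  i=13: X-Q =  7 → H
  i=14: X-A = 23 → X
  i=15: X-N = 10 → K
  i=16: B-U =  7 → H
  i=17: U-I = 12 → M
  i=18: S-H = 11 → L
  i=19: L-L =  0 → A
  i=20: S-U = 24 → Y
  i=21: N-G =  7 → H
  i=22: R-U = 23 → X
  i=23: T-J = 10 → K
  shifts repeat with period 8: HMLAYHXK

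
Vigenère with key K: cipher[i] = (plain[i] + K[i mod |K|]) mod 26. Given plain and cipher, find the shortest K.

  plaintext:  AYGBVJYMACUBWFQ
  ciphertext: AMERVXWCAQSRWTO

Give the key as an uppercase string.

  i= 0: A-A =  0 → A
  i= 1: M-Y = 14 → O
  i= 2: E-G = 24 → Y
  i= 3: R-B = 16 → Q
  i= 4: V-V =  0 → A
  i= 5: X-J = 14 → O
  i= 6: W-Y = 24 → Y
  i= 7: C-M = 16 → Q
  i= 8: A-A =  0 → A
  i= 9: Q-C = 14 → O
  i=10: S-U = 24 → Y
  i=11: R-B = 16 → Q
  i=12: W-W =  0 → A
  i=13: T-F = 14 → O
  i=14: O-Q = 24 → Y
  shifts repeat with period 4: AOYQ

AOYQ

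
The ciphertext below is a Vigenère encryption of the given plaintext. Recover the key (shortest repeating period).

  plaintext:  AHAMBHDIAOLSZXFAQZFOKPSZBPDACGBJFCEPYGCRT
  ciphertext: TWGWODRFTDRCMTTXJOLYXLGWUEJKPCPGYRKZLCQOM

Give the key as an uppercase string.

TPGKNWOX

  i= 0: T-A = 19 → T
  i= 1: W-H = 15 → P
  i= 2: G-A =  6 → G
  i= 3: W-M = 10 → K
  i= 4: O-B = 13 → N
  i= 5: D-H = 22 → W
  i= 6: R-D = 14 → O
  i= 7: F-I = 23 → X
  i= 8: T-A = 19 → T
  i= 9: D-O = 15 → P
  i=10: R-L =  6 → G
  i=11: C-S = 10 → K
  i=12: M-Z = 13 → N
  i=13: T-X = 22 → W
  i=14: T-F = 14 → O
  i=15: X-A = 23 → X
  i=16: J-Q = 19 → T
  i=17: O-Z = 15 → P
  i=18: L-F =  6 → G
  i=19: Y-O = 10 → K
  i=20: X-K = 13 → N
  i=21: L-P = 22 → W
  i=22: G-S = 14 → O
  i=23: W-Z = 23 → X
  i=24: U-B = 19 → T
  i=25: E-P = 15 → P
  i=26: J-D =  6 → G
  i=27: K-A = 10 → K
  i=28: P-C = 13 → N
  i=29: C-G = 22 → W
  i=30: P-B = 14 → O
  i=31: G-J = 23 → X
  i=32: Y-F = 19 → T
  i=33: R-C = 15 → P
  i=34: K-E =  6 → G
  i=35: Z-P = 10 → K
  i=36: L-Y = 13 → N
  i=37: C-G = 22 → W
  i=38: Q-C = 14 → O
  i=39: O-R = 23 → X
  i=40: M-T = 19 → T
  shifts repeat with period 8: TPGKNWOX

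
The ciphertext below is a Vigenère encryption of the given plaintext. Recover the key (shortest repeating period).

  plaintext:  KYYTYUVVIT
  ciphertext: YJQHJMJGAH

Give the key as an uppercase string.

OLS

  i= 0: Y-K = 14 → O
  i= 1: J-Y = 11 → L
  i= 2: Q-Y = 18 → S
  i= 3: H-T = 14 → O
  i= 4: J-Y = 11 → L
  i= 5: M-U = 18 → S
  i= 6: J-V = 14 → O
  i= 7: G-V = 11 → L
  i= 8: A-I = 18 → S
  i= 9: H-T = 14 → O
  shifts repeat with period 3: OLS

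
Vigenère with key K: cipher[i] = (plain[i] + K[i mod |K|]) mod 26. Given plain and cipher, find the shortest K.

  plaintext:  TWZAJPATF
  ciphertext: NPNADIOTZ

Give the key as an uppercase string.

  i= 0: N-T = 20 → U
  i= 1: P-W = 19 → T
  i= 2: N-Z = 14 → O
  i= 3: A-A =  0 → A
  i= 4: D-J = 20 → U
  i= 5: I-P = 19 → T
  i= 6: O-A = 14 → O
  i= 7: T-T =  0 → A
  i= 8: Z-F = 20 → U
  shifts repeat with period 4: UTOA

UTOA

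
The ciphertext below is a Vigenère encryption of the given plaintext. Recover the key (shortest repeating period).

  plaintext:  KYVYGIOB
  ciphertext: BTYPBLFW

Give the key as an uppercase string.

RVD

  i= 0: B-K = 17 → R
  i= 1: T-Y = 21 → V
  i= 2: Y-V =  3 → D
  i= 3: P-Y = 17 → R
  i= 4: B-G = 21 → V
  i= 5: L-I =  3 → D
  i= 6: F-O = 17 → R
  i= 7: W-B = 21 → V
  shifts repeat with period 3: RVD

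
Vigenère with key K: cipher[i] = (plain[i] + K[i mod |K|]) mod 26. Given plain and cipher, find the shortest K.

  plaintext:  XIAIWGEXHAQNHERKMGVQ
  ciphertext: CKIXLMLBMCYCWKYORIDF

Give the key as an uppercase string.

  i= 0: C-X =  5 → F
  i= 1: K-I =  2 → C
  i= 2: I-A =  8 → I
  i= 3: X-I = 15 → P
  i= 4: L-W = 15 → P
  i= 5: M-G =  6 → G
  i= 6: L-E =  7 → H
  i= 7: B-X =  4 → E
  i= 8: M-H =  5 → F
  i= 9: C-A =  2 → C
  i=10: Y-Q =  8 → I
  i=11: C-N = 15 → P
  i=12: W-H = 15 → P
  i=13: K-E =  6 → G
  i=14: Y-R =  7 → H
  i=15: O-K =  4 → E
  i=16: R-M =  5 → F
  i=17: I-G =  2 → C
  i=18: D-V =  8 → I
  i=19: F-Q = 15 → P
  shifts repeat with period 8: FCIPPGHE

FCIPPGHE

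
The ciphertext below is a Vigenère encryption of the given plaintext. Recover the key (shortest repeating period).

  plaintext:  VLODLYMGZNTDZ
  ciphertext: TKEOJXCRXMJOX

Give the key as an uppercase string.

  i= 0: T-V = 24 → Y
  i= 1: K-L = 25 → Z
  i= 2: E-O = 16 → Q
  i= 3: O-D = 11 → L
  i= 4: J-L = 24 → Y
  i= 5: X-Y = 25 → Z
  i= 6: C-M = 16 → Q
  i= 7: R-G = 11 → L
  i= 8: X-Z = 24 → Y
  i= 9: M-N = 25 → Z
  i=10: J-T = 16 → Q
  i=11: O-D = 11 → L
  i=12: X-Z = 24 → Y
  shifts repeat with period 4: YZQL

YZQL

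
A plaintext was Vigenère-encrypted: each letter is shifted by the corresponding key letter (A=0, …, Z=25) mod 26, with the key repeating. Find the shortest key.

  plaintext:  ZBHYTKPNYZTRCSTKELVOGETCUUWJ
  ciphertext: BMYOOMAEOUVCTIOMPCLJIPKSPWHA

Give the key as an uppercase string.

CLRQV

  i= 0: B-Z =  2 → C
  i= 1: M-B = 11 → L
  i= 2: Y-H = 17 → R
  i= 3: O-Y = 16 → Q
  i= 4: O-T = 21 → V
  i= 5: M-K =  2 → C
  i= 6: A-P = 11 → L
  i= 7: E-N = 17 → R
  i= 8: O-Y = 16 → Q
  i= 9: U-Z = 21 → V
  i=10: V-T =  2 → C
  i=11: C-R = 11 → L
  i=12: T-C = 17 → R
  i=13: I-S = 16 → Q
  i=14: O-T = 21 → V
  i=15: M-K =  2 → C
  i=16: P-E = 11 → L
  i=17: C-L = 17 → R
  i=18: L-V = 16 → Q
  i=19: J-O = 21 → V
  i=20: I-G =  2 → C
  i=21: P-E = 11 → L
  i=22: K-T = 17 → R
  i=23: S-C = 16 → Q
  i=24: P-U = 21 → V
  i=25: W-U =  2 → C
  i=26: H-W = 11 → L
  i=27: A-J = 17 → R
  shifts repeat with period 5: CLRQV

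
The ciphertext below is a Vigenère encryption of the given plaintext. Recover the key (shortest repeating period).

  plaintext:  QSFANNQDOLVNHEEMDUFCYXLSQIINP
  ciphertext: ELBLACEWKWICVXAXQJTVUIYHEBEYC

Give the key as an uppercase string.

OTWLNP

  i= 0: E-Q = 14 → O
  i= 1: L-S = 19 → T
  i= 2: B-F = 22 → W
  i= 3: L-A = 11 → L
  i= 4: A-N = 13 → N
  i= 5: C-N = 15 → P
  i= 6: E-Q = 14 → O
  i= 7: W-D = 19 → T
  i= 8: K-O = 22 → W
  i= 9: W-L = 11 → L
  i=10: I-V = 13 → N
  i=11: C-N = 15 → P
  i=12: V-H = 14 → O
  i=13: X-E = 19 → T
  i=14: A-E = 22 → W
  i=15: X-M = 11 → L
  i=16: Q-D = 13 → N
  i=17: J-U = 15 → P
  i=18: T-F = 14 → O
  i=19: V-C = 19 → T
  i=20: U-Y = 22 → W
  i=21: I-X = 11 → L
  i=22: Y-L = 13 → N
  i=23: H-S = 15 → P
  i=24: E-Q = 14 → O
  i=25: B-I = 19 → T
  i=26: E-I = 22 → W
  i=27: Y-N = 11 → L
  i=28: C-P = 13 → N
  shifts repeat with period 6: OTWLNP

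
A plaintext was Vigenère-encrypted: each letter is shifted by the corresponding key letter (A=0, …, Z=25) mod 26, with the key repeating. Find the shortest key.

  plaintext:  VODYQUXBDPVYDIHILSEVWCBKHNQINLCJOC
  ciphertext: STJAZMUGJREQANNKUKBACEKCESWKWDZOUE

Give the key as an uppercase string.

  i= 0: S-V = 23 → X
  i= 1: T-O =  5 → F
  i= 2: J-D =  6 → G
  i= 3: A-Y =  2 → C
  i= 4: Z-Q =  9 → J
  i= 5: M-U = 18 → S
  i= 6: U-X = 23 → X
  i= 7: G-B =  5 → F
  i= 8: J-D =  6 → G
  i= 9: R-P =  2 → C
  i=10: E-V =  9 → J
  i=11: Q-Y = 18 → S
  i=12: A-D = 23 → X
  i=13: N-I =  5 → F
  i=14: N-H =  6 → G
  i=15: K-I =  2 → C
  i=16: U-L =  9 → J
  i=17: K-S = 18 → S
  i=18: B-E = 23 → X
  i=19: A-V =  5 → F
  i=20: C-W =  6 → G
  i=21: E-C =  2 → C
  i=22: K-B =  9 → J
  i=23: C-K = 18 → S
  i=24: E-H = 23 → X
  i=25: S-N =  5 → F
  i=26: W-Q =  6 → G
  i=27: K-I =  2 → C
  i=28: W-N =  9 → J
  i=29: D-L = 18 → S
  i=30: Z-C = 23 → X
  i=31: O-J =  5 → F
  i=32: U-O =  6 → G
  i=33: E-C =  2 → C
  shifts repeat with period 6: XFGCJS

XFGCJS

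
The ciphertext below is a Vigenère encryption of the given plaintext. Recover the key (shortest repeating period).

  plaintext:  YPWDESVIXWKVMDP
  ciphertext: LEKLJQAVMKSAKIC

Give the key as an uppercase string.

  i= 0: L-Y = 13 → N
  i= 1: E-P = 15 → P
  i= 2: K-W = 14 → O
  i= 3: L-D =  8 → I
  i= 4: J-E =  5 → F
  i= 5: Q-S = 24 → Y
  i= 6: A-V =  5 → F
  i= 7: V-I = 13 → N
  i= 8: M-X = 15 → P
  i= 9: K-W = 14 → O
  i=10: S-K =  8 → I
  i=11: A-V =  5 → F
  i=12: K-M = 24 → Y
  i=13: I-D =  5 → F
  i=14: C-P = 13 → N
  shifts repeat with period 7: NPOIFYF

NPOIFYF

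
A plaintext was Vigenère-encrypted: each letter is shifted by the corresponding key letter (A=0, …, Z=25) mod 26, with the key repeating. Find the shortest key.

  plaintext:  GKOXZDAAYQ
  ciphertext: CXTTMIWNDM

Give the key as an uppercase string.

  i= 0: C-G = 22 → W
  i= 1: X-K = 13 → N
  i= 2: T-O =  5 → F
  i= 3: T-X = 22 → W
  i= 4: M-Z = 13 → N
  i= 5: I-D =  5 → F
  i= 6: W-A = 22 → W
  i= 7: N-A = 13 → N
  i= 8: D-Y =  5 → F
  i= 9: M-Q = 22 → W
  shifts repeat with period 3: WNF

WNF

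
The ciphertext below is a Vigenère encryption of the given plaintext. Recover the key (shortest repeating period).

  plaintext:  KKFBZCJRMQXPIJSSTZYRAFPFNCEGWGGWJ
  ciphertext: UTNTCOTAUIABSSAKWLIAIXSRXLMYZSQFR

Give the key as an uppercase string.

  i= 0: U-K = 10 → K
  i= 1: T-K =  9 → J
  i= 2: N-F =  8 → I
  i= 3: T-B = 18 → S
  i= 4: C-Z =  3 → D
  i= 5: O-C = 12 → M
  i= 6: T-J = 10 → K
  i= 7: A-R =  9 → J
  i= 8: U-M =  8 → I
  i= 9: I-Q = 18 → S
  i=10: A-X =  3 → D
  i=11: B-P = 12 → M
  i=12: S-I = 10 → K
  i=13: S-J =  9 → J
  i=14: A-S =  8 → I
  i=15: K-S = 18 → S
  i=16: W-T =  3 → D
  i=17: L-Z = 12 → M
  i=18: I-Y = 10 → K
  i=19: A-R =  9 → J
  i=20: I-A =  8 → I
  i=21: X-F = 18 → S
  i=22: S-P =  3 → D
  i=23: R-F = 12 → M
  i=24: X-N = 10 → K
  i=25: L-C =  9 → J
  i=26: M-E =  8 → I
  i=27: Y-G = 18 → S
  i=28: Z-W =  3 → D
  i=29: S-G = 12 → M
  i=30: Q-G = 10 → K
  i=31: F-W =  9 → J
  i=32: R-J =  8 → I
  shifts repeat with period 6: KJISDM

KJISDM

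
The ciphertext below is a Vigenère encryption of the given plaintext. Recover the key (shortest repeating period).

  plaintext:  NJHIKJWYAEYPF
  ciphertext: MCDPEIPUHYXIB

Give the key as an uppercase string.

  i= 0: M-N = 25 → Z
  i= 1: C-J = 19 → T
  i= 2: D-H = 22 → W
  i= 3: P-I =  7 → H
  i= 4: E-K = 20 → U
  i= 5: I-J = 25 → Z
  i= 6: P-W = 19 → T
  i= 7: U-Y = 22 → W
  i= 8: H-A =  7 → H
  i= 9: Y-E = 20 → U
  i=10: X-Y = 25 → Z
  i=11: I-P = 19 → T
  i=12: B-F = 22 → W
  shifts repeat with period 5: ZTWHU

ZTWHU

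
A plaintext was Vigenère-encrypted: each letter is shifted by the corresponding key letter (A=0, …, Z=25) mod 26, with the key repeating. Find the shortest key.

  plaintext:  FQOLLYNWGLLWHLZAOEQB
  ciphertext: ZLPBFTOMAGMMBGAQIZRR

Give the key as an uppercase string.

  i= 0: Z-F = 20 → U
  i= 1: L-Q = 21 → V
  i= 2: P-O =  1 → B
  i= 3: B-L = 16 → Q
  i= 4: F-L = 20 → U
  i= 5: T-Y = 21 → V
  i= 6: O-N =  1 → B
  i= 7: M-W = 16 → Q
  i= 8: A-G = 20 → U
  i= 9: G-L = 21 → V
  i=10: M-L =  1 → B
  i=11: M-W = 16 → Q
  i=12: B-H = 20 → U
  i=13: G-L = 21 → V
  i=14: A-Z =  1 → B
  i=15: Q-A = 16 → Q
  i=16: I-O = 20 → U
  i=17: Z-E = 21 → V
  i=18: R-Q =  1 → B
  i=19: R-B = 16 → Q
  shifts repeat with period 4: UVBQ

UVBQ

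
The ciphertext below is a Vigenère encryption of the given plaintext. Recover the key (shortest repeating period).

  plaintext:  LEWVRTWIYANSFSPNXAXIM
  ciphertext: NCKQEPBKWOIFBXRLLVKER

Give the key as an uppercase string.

CYOVNWF

  i= 0: N-L =  2 → C
  i= 1: C-E = 24 → Y
  i= 2: K-W = 14 → O
  i= 3: Q-V = 21 → V
  i= 4: E-R = 13 → N
  i= 5: P-T = 22 → W
  i= 6: B-W =  5 → F
  i= 7: K-I =  2 → C
  i= 8: W-Y = 24 → Y
  i= 9: O-A = 14 → O
  i=10: I-N = 21 → V
  i=11: F-S = 13 → N
  i=12: B-F = 22 → W
  i=13: X-S =  5 → F
  i=14: R-P =  2 → C
  i=15: L-N = 24 → Y
  i=16: L-X = 14 → O
  i=17: V-A = 21 → V
  i=18: K-X = 13 → N
  i=19: E-I = 22 → W
  i=20: R-M =  5 → F
  shifts repeat with period 7: CYOVNWF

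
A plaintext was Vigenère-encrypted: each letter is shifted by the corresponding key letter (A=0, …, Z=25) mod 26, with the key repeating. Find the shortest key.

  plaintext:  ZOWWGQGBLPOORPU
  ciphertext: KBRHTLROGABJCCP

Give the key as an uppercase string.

  i= 0: K-Z = 11 → L
  i= 1: B-O = 13 → N
  i= 2: R-W = 21 → V
  i= 3: H-W = 11 → L
  i= 4: T-G = 13 → N
  i= 5: L-Q = 21 → V
  i= 6: R-G = 11 → L
  i= 7: O-B = 13 → N
  i= 8: G-L = 21 → V
  i= 9: A-P = 11 → L
  i=10: B-O = 13 → N
  i=11: J-O = 21 → V
  i=12: C-R = 11 → L
  i=13: C-P = 13 → N
  i=14: P-U = 21 → V
  shifts repeat with period 3: LNV

LNV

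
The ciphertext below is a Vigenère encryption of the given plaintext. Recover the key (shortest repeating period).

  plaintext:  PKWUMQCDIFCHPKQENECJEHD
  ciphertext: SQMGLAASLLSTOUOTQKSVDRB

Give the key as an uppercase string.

DGQMZKYP

  i= 0: S-P =  3 → D
  i= 1: Q-K =  6 → G
  i= 2: M-W = 16 → Q
  i= 3: G-U = 12 → M
  i= 4: L-M = 25 → Z
  i= 5: A-Q = 10 → K
  i= 6: A-C = 24 → Y
  i= 7: S-D = 15 → P
  i= 8: L-I =  3 → D
  i= 9: L-F =  6 → G
  i=10: S-C = 16 → Q
  i=11: T-H = 12 → M
  i=12: O-P = 25 → Z
  i=13: U-K = 10 → K
  i=14: O-Q = 24 → Y
  i=15: T-E = 15 → P
  i=16: Q-N =  3 → D
  i=17: K-E =  6 → G
  i=18: S-C = 16 → Q
  i=19: V-J = 12 → M
  i=20: D-E = 25 → Z
  i=21: R-H = 10 → K
  i=22: B-D = 24 → Y
  shifts repeat with period 8: DGQMZKYP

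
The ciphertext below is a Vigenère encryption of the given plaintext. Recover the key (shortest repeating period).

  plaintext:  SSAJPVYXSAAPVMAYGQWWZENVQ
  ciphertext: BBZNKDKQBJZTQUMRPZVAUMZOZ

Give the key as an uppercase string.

  i= 0: B-S =  9 → J
  i= 1: B-S =  9 → J
  i= 2: Z-A = 25 → Z
  i= 3: N-J =  4 → E
  i= 4: K-P = 21 → V
  i= 5: D-V =  8 → I
  i= 6: K-Y = 12 → M
  i= 7: Q-X = 19 → T
  i= 8: B-S =  9 → J
  i= 9: J-A =  9 → J
  i=10: Z-A = 25 → Z
  i=11: T-P =  4 → E
  i=12: Q-V = 21 → V
  i=13: U-M =  8 → I
  i=14: M-A = 12 → M
  i=15: R-Y = 19 → T
  i=16: P-G =  9 → J
  i=17: Z-Q =  9 → J
  i=18: V-W = 25 → Z
  i=19: A-W =  4 → E
  i=20: U-Z = 21 → V
  i=21: M-E =  8 → I
  i=22: Z-N = 12 → M
  i=23: O-V = 19 → T
  i=24: Z-Q =  9 → J
  shifts repeat with period 8: JJZEVIMT

JJZEVIMT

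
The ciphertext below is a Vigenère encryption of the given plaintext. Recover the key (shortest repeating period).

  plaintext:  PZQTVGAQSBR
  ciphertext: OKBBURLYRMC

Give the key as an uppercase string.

ZLLI

  i= 0: O-P = 25 → Z
  i= 1: K-Z = 11 → L
  i= 2: B-Q = 11 → L
  i= 3: B-T =  8 → I
  i= 4: U-V = 25 → Z
  i= 5: R-G = 11 → L
  i= 6: L-A = 11 → L
  i= 7: Y-Q =  8 → I
  i= 8: R-S = 25 → Z
  i= 9: M-B = 11 → L
  i=10: C-R = 11 → L
  shifts repeat with period 4: ZLLI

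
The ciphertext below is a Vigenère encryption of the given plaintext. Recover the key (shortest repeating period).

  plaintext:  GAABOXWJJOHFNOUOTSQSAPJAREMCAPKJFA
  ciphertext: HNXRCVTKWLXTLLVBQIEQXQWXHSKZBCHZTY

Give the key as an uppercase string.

  i= 0: H-G =  1 → B
  i= 1: N-A = 13 → N
  i= 2: X-A = 23 → X
  i= 3: R-B = 16 → Q
  i= 4: C-O = 14 → O
  i= 5: V-X = 24 → Y
  i= 6: T-W = 23 → X
  i= 7: K-J =  1 → B
  i= 8: W-J = 13 → N
  i= 9: L-O = 23 → X
  i=10: X-H = 16 → Q
  i=11: T-F = 14 → O
  i=12: L-N = 24 → Y
  i=13: L-O = 23 → X
  i=14: V-U =  1 → B
  i=15: B-O = 13 → N
  i=16: Q-T = 23 → X
  i=17: I-S = 16 → Q
  i=18: E-Q = 14 → O
  i=19: Q-S = 24 → Y
  i=20: X-A = 23 → X
  i=21: Q-P =  1 → B
  i=22: W-J = 13 → N
  i=23: X-A = 23 → X
  i=24: H-R = 16 → Q
  i=25: S-E = 14 → O
  i=26: K-M = 24 → Y
  i=27: Z-C = 23 → X
  i=28: B-A =  1 → B
  i=29: C-P = 13 → N
  i=30: H-K = 23 → X
  i=31: Z-J = 16 → Q
  i=32: T-F = 14 → O
  i=33: Y-A = 24 → Y
  shifts repeat with period 7: BNXQOYX

BNXQOYX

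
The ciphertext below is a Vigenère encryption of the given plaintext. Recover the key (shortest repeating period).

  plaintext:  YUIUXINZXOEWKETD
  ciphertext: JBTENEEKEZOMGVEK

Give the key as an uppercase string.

LHLKQWR

  i= 0: J-Y = 11 → L
  i= 1: B-U =  7 → H
  i= 2: T-I = 11 → L
  i= 3: E-U = 10 → K
  i= 4: N-X = 16 → Q
  i= 5: E-I = 22 → W
  i= 6: E-N = 17 → R
  i= 7: K-Z = 11 → L
  i= 8: E-X =  7 → H
  i= 9: Z-O = 11 → L
  i=10: O-E = 10 → K
  i=11: M-W = 16 → Q
  i=12: G-K = 22 → W
  i=13: V-E = 17 → R
  i=14: E-T = 11 → L
  i=15: K-D =  7 → H
  shifts repeat with period 7: LHLKQWR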